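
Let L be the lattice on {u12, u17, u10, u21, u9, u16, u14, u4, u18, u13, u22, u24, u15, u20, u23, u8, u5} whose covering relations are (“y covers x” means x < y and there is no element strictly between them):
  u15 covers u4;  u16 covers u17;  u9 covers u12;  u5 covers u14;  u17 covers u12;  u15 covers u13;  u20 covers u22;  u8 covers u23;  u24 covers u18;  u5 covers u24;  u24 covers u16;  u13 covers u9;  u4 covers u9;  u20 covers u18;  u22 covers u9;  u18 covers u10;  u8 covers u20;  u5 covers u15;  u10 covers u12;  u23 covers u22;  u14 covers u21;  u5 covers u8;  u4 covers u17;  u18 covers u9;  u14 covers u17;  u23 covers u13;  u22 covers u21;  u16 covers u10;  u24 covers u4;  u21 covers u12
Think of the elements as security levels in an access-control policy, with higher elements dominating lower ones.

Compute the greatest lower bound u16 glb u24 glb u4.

Common lower bounds of {u16, u24, u4}: u12, u17.
The greatest among these is u17.

u17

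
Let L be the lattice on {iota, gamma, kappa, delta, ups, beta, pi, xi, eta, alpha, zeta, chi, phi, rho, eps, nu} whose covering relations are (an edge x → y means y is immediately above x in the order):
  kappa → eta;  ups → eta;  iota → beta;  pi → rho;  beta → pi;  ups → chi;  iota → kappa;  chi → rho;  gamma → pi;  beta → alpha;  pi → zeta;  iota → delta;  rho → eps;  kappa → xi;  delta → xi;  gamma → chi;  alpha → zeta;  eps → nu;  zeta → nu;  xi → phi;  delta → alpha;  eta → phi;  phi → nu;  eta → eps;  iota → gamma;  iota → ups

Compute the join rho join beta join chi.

Common upper bounds of {rho, beta, chi}: eps, nu, rho.
The least among these is rho.

rho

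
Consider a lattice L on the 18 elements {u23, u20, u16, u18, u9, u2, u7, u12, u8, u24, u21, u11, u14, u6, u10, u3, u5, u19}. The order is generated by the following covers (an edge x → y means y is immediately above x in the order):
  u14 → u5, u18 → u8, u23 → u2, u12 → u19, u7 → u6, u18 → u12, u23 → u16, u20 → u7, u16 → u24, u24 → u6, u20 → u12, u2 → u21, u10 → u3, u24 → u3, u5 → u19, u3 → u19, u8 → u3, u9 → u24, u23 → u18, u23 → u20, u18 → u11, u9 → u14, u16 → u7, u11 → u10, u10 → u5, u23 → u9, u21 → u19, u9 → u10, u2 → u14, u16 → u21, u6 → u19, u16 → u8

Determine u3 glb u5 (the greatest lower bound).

Common lower bounds of {u3, u5}: u10, u11, u18, u23, u9.
The greatest among these is u10.

u10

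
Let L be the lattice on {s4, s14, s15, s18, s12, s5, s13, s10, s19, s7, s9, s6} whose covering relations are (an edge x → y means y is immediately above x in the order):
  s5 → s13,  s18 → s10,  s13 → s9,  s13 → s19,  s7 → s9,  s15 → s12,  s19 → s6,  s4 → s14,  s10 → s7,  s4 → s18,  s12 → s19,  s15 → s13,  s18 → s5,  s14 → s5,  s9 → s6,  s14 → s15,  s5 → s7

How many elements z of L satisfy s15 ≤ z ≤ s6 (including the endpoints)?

6

The interval [s15, s6] = {s12, s13, s15, s19, s6, s9}, which has 6 elements.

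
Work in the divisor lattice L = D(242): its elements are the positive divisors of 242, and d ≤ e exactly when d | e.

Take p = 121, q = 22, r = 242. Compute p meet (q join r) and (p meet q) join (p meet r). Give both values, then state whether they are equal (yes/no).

q join r = 242, so p meet (q join r) = 121 meet 242 = 121.
p meet q = 11 and p meet r = 121, so (p meet q) join (p meet r) = 11 join 121 = 121.
Equal: yes.

121; 121; yes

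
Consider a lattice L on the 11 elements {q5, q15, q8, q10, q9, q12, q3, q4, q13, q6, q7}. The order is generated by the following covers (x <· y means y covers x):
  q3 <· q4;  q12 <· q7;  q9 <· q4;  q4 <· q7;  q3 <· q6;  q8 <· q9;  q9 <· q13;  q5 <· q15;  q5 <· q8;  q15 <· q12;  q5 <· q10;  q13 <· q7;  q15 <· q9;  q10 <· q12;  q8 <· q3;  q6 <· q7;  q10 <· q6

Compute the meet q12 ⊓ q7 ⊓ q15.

Common lower bounds of {q12, q7, q15}: q15, q5.
The greatest among these is q15.

q15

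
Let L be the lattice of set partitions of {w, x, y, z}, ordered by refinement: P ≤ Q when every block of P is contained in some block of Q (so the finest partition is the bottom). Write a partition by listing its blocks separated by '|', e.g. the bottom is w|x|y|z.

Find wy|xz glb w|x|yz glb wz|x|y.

w|x|y|z

The meet (common refinement) of wy|xz, w|x|yz, wz|x|y intersects blocks pairwise, giving w|x|y|z.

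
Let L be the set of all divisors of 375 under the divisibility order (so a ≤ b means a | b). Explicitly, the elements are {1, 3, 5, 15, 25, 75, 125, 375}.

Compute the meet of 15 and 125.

5

In the divisibility order, the meet is the greatest common divisor: gcd(15, 125) = 5.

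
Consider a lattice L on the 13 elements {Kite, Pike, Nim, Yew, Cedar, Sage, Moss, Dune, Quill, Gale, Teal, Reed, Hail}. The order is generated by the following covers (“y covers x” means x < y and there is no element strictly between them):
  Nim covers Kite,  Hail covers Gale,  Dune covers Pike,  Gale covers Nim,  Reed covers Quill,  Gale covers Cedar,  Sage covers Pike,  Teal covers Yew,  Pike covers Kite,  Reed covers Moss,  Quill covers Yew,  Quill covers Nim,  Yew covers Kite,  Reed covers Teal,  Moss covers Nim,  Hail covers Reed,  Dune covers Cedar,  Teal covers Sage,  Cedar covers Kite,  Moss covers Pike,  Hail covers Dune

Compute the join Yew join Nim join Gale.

Common upper bounds of {Yew, Nim, Gale}: Hail.
The least among these is Hail.

Hail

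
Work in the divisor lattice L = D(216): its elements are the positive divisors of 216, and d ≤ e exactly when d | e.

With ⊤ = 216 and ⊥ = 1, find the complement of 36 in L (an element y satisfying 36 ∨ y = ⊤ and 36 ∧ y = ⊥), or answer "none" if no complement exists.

none

For every candidate y, either 36 ∨ y ≠ 216 or 36 ∧ y ≠ 1; no complement exists.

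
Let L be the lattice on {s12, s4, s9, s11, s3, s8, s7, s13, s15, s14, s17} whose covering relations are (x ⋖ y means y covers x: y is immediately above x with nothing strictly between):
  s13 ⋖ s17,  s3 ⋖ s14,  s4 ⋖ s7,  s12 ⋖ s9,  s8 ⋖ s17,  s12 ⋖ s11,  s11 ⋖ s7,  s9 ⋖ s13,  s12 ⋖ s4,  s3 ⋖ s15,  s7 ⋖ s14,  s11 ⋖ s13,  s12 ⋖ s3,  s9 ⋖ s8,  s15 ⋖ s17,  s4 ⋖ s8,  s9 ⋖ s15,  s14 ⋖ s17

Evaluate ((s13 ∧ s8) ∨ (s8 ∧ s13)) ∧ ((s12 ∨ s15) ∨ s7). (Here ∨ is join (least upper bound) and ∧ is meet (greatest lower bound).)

s9

s13 ∧ s8 = s9
s8 ∧ s13 = s9
s9 ∨ s9 = s9
s12 ∨ s15 = s15
s15 ∨ s7 = s17
s9 ∧ s17 = s9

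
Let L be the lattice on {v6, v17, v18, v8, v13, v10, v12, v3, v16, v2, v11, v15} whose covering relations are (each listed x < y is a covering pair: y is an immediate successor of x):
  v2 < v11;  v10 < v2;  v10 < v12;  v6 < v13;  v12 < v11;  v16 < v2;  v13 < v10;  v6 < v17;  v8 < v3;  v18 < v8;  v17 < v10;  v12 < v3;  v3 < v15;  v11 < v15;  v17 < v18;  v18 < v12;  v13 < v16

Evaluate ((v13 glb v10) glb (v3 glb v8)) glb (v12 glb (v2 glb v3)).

v6

v13 ∧ v10 = v13
v3 ∧ v8 = v8
v13 ∧ v8 = v6
v2 ∧ v3 = v10
v12 ∧ v10 = v10
v6 ∧ v10 = v6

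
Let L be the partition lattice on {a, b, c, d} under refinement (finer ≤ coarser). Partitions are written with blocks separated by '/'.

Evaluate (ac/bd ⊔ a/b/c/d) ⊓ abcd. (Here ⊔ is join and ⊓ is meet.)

ac/bd ∨ a/b/c/d = ac/bd
ac/bd ∧ abcd = ac/bd

ac/bd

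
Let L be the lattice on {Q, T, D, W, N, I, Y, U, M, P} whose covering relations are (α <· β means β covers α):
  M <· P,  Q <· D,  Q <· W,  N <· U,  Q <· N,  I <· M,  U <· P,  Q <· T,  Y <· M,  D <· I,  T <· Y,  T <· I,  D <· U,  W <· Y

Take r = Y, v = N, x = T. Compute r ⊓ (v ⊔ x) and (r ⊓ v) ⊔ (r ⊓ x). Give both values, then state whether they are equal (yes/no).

Y; T; no

v ⊔ x = P, so r ⊓ (v ⊔ x) = Y ⊓ P = Y.
r ⊓ v = Q and r ⊓ x = T, so (r ⊓ v) ⊔ (r ⊓ x) = Q ⊔ T = T.
Equal: no.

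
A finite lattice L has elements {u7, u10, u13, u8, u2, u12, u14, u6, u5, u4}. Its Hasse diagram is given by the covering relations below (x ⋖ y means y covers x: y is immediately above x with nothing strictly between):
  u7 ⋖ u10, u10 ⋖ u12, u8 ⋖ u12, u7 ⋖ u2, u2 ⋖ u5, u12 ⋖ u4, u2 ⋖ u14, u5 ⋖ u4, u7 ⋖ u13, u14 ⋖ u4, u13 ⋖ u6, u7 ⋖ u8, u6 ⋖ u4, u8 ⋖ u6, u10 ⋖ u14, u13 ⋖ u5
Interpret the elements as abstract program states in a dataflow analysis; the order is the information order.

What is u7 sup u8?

Common upper bounds of {u7, u8}: u12, u4, u6, u8.
The least among these is u8.

u8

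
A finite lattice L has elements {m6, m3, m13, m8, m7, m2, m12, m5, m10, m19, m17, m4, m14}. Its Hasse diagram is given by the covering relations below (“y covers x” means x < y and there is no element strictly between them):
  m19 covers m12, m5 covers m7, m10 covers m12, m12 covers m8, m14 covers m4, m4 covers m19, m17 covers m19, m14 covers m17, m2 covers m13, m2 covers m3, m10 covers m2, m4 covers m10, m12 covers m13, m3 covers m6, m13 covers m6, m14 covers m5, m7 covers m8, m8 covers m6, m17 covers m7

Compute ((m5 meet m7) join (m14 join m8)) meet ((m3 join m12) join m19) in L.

m4

m5 ∧ m7 = m7
m14 ∨ m8 = m14
m7 ∨ m14 = m14
m3 ∨ m12 = m10
m10 ∨ m19 = m4
m14 ∧ m4 = m4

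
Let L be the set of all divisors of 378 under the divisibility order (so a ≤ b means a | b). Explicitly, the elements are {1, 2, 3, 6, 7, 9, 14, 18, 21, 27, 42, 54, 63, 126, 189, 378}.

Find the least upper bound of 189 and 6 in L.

378

In the divisibility order, the join is the least common multiple: lcm(189, 6) = 378.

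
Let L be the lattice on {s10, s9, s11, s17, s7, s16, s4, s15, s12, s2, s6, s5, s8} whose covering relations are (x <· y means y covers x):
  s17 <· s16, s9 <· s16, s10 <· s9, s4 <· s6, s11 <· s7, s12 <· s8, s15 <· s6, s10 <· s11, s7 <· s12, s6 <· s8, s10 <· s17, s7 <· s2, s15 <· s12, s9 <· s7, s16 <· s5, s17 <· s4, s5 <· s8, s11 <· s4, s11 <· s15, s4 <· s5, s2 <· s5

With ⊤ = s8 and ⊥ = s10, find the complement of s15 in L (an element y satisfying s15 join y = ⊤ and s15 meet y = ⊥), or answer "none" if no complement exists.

Need y with s15 ∨ y = s8 and s15 ∧ y = s10.
Checking each element gives: s16.

s16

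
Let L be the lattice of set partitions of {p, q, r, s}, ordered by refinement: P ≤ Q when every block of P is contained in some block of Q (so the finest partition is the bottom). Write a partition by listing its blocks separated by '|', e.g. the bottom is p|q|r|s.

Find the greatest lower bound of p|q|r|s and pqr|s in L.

p|q|r|s

The meet (common refinement) of p|q|r|s and pqr|s intersects blocks pairwise, giving p|q|r|s.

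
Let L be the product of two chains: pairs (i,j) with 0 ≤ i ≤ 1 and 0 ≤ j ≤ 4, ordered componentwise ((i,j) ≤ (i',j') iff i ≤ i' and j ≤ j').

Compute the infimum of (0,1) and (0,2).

In a product of chains, the meet is componentwise min, giving (0,1).

(0,1)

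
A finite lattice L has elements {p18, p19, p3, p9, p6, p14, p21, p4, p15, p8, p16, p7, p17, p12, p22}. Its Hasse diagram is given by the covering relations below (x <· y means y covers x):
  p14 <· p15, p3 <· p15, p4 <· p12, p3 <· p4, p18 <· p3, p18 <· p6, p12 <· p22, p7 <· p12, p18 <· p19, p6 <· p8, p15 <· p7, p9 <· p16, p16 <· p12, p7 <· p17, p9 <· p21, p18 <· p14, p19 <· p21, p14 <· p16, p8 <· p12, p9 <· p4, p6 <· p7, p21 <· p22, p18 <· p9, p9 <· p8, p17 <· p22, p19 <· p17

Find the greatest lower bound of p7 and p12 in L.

Common lower bounds of {p7, p12}: p14, p15, p18, p3, p6, p7.
The greatest among these is p7.

p7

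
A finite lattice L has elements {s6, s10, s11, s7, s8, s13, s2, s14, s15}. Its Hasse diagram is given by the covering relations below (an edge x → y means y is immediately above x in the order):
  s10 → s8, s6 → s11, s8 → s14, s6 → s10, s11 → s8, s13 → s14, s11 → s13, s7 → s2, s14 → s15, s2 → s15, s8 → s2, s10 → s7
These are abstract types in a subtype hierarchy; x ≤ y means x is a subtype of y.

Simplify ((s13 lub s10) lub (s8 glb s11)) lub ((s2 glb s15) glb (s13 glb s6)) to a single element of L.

s14

s13 ∨ s10 = s14
s8 ∧ s11 = s11
s14 ∨ s11 = s14
s2 ∧ s15 = s2
s13 ∧ s6 = s6
s2 ∧ s6 = s6
s14 ∨ s6 = s14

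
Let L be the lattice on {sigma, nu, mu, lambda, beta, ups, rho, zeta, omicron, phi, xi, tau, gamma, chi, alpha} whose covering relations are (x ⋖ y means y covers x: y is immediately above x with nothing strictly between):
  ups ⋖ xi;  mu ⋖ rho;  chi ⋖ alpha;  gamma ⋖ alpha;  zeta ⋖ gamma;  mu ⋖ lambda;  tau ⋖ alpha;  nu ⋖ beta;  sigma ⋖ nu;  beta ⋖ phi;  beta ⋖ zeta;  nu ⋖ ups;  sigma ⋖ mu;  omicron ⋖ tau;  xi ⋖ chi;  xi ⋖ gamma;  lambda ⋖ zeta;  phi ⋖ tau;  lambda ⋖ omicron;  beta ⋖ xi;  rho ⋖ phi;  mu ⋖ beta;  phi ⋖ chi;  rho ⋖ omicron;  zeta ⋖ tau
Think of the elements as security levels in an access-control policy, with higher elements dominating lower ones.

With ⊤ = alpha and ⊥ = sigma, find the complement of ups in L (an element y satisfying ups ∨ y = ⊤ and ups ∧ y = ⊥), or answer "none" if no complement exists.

Need y with ups ∨ y = alpha and ups ∧ y = sigma.
Checking each element gives: omicron.

omicron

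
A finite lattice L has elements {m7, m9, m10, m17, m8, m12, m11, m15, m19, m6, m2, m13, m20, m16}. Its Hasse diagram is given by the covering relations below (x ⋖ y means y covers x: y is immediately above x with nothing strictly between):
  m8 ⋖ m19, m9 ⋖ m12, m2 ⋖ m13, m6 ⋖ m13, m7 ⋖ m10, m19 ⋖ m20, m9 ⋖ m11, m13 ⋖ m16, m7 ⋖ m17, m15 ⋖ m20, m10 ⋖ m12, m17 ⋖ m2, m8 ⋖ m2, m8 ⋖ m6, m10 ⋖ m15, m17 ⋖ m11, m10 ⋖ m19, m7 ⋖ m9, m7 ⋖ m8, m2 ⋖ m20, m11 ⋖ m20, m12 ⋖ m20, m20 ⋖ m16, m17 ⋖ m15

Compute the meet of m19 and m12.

m10

Common lower bounds of {m19, m12}: m10, m7.
The greatest among these is m10.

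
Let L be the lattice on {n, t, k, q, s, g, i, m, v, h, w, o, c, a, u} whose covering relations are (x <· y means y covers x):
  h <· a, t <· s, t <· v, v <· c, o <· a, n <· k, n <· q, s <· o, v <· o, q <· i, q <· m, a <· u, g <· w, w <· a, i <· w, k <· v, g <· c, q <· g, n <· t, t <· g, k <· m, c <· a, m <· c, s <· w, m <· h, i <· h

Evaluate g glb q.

g ∧ q = q

q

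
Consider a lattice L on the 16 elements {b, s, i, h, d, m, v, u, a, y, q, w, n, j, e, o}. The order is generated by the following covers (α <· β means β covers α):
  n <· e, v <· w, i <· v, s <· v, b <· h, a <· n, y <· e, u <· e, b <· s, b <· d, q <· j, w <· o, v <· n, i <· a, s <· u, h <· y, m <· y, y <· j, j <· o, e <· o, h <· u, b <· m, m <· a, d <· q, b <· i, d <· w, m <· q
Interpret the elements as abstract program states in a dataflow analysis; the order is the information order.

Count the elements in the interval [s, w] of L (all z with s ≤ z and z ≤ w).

The interval [s, w] = {s, v, w}, which has 3 elements.

3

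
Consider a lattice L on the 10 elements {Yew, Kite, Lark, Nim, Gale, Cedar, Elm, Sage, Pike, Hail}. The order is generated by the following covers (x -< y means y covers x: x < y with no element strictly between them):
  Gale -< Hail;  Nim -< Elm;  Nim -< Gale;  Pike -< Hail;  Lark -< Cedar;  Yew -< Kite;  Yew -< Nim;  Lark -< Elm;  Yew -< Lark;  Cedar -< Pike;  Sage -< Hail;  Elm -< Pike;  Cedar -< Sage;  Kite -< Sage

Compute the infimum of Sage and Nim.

Yew

Common lower bounds of {Sage, Nim}: Yew.
The greatest among these is Yew.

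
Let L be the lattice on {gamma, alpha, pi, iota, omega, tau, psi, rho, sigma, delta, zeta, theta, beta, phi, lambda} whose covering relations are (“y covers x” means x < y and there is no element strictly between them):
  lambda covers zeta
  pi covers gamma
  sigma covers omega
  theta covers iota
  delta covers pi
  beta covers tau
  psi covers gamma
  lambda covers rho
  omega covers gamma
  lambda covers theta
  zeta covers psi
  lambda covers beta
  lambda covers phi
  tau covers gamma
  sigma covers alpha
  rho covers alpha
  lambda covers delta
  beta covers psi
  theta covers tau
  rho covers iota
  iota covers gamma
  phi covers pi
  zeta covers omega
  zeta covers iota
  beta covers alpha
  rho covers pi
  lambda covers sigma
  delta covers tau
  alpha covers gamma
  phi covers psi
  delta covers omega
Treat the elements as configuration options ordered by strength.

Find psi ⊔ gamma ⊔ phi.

phi

Common upper bounds of {psi, gamma, phi}: lambda, phi.
The least among these is phi.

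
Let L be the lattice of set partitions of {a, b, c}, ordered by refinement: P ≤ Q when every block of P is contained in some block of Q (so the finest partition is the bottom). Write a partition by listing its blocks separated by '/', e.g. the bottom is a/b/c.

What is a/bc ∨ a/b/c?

The join of a/bc and a/b/c merges any blocks that overlap across the partitions, giving a/bc.

a/bc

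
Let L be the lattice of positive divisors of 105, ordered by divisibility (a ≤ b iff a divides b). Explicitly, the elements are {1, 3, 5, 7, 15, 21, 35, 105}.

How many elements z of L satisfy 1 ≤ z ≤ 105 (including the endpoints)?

The interval [1, 105] = {1, 105, 15, 21, 3, 35, 5, 7}, which has 8 elements.

8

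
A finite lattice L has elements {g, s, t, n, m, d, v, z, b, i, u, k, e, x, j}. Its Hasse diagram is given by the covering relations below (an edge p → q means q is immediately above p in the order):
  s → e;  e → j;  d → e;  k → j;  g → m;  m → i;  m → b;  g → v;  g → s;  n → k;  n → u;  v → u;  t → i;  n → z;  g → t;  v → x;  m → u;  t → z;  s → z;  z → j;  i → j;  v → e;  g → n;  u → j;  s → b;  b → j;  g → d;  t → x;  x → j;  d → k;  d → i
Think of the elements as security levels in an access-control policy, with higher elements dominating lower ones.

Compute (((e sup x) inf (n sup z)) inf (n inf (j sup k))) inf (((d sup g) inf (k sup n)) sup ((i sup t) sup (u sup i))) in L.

n

e ∨ x = j
n ∨ z = z
j ∧ z = z
j ∨ k = j
n ∧ j = n
z ∧ n = n
d ∨ g = d
k ∨ n = k
d ∧ k = d
i ∨ t = i
u ∨ i = j
i ∨ j = j
d ∨ j = j
n ∧ j = n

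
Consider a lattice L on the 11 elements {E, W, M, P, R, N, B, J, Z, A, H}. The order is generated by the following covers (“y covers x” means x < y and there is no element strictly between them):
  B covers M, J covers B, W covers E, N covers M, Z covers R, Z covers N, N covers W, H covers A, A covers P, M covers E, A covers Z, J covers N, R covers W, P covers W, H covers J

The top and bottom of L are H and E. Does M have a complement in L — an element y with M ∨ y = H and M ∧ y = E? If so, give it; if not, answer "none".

For every candidate y, either M ∨ y ≠ H or M ∧ y ≠ E; no complement exists.

none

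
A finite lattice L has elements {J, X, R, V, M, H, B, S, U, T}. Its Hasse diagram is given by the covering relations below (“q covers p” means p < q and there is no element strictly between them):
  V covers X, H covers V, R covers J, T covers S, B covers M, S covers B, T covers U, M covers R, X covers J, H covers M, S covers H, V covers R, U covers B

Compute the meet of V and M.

Common lower bounds of {V, M}: J, R.
The greatest among these is R.

R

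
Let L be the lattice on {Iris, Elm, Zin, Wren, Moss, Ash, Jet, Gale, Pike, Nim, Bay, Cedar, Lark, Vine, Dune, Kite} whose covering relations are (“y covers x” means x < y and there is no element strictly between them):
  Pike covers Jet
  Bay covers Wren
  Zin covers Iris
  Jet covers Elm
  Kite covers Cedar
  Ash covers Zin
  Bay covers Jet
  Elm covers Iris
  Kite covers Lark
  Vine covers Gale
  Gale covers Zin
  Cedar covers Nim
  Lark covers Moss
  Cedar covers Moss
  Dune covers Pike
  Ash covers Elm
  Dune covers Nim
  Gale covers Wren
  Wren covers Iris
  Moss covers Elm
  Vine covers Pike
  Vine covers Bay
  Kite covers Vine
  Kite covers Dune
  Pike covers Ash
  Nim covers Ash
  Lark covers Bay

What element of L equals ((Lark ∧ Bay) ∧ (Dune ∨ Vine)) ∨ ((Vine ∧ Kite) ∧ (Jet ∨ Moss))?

Bay

Lark ∧ Bay = Bay
Dune ∨ Vine = Kite
Bay ∧ Kite = Bay
Vine ∧ Kite = Vine
Jet ∨ Moss = Lark
Vine ∧ Lark = Bay
Bay ∨ Bay = Bay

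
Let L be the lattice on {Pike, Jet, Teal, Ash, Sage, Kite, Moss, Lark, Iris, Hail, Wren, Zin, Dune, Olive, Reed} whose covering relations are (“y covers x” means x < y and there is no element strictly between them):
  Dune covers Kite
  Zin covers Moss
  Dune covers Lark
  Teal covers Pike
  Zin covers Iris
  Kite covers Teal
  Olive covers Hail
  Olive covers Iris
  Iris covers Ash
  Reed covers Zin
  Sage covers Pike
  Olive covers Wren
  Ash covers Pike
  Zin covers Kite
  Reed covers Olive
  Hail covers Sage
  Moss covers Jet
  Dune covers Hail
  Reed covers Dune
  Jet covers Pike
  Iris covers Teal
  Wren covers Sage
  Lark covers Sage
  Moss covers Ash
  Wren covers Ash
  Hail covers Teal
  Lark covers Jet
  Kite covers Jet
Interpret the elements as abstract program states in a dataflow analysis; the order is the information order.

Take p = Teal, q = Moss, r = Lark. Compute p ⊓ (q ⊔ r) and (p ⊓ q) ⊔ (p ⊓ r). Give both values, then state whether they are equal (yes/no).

q ⊔ r = Reed, so p ⊓ (q ⊔ r) = Teal ⊓ Reed = Teal.
p ⊓ q = Pike and p ⊓ r = Pike, so (p ⊓ q) ⊔ (p ⊓ r) = Pike ⊔ Pike = Pike.
Equal: no.

Teal; Pike; no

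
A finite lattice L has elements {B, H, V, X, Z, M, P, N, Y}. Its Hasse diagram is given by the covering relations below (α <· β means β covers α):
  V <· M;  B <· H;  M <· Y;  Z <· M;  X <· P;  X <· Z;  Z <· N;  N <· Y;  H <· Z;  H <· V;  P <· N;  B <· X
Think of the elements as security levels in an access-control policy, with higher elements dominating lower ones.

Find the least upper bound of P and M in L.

Common upper bounds of {P, M}: Y.
The least among these is Y.

Y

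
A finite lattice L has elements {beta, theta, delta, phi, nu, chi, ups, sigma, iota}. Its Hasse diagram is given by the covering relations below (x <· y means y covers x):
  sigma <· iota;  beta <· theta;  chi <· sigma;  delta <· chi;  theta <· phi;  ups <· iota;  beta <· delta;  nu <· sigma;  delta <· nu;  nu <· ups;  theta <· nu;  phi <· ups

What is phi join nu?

Common upper bounds of {phi, nu}: iota, ups.
The least among these is ups.

ups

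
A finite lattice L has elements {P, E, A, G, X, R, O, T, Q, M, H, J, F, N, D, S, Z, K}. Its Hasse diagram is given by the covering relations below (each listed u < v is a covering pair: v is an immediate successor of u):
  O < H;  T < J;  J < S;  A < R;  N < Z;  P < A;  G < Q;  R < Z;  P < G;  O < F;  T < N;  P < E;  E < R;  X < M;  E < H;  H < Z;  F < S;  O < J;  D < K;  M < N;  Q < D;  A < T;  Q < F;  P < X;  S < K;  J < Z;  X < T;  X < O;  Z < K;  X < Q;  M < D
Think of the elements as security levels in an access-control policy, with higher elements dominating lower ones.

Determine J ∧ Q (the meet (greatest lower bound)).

Common lower bounds of {J, Q}: P, X.
The greatest among these is X.

X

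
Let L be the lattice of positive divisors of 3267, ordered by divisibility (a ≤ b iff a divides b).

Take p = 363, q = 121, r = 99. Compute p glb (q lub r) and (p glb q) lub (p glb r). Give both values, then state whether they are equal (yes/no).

363; 363; yes

q lub r = 1089, so p glb (q lub r) = 363 glb 1089 = 363.
p glb q = 121 and p glb r = 33, so (p glb q) lub (p glb r) = 121 lub 33 = 363.
Equal: yes.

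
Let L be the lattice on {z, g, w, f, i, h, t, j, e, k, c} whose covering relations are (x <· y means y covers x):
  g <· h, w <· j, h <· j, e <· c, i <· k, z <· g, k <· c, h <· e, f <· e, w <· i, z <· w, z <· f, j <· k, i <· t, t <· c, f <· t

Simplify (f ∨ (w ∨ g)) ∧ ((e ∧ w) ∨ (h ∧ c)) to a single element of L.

w ∨ g = j
f ∨ j = c
e ∧ w = z
h ∧ c = h
z ∨ h = h
c ∧ h = h

h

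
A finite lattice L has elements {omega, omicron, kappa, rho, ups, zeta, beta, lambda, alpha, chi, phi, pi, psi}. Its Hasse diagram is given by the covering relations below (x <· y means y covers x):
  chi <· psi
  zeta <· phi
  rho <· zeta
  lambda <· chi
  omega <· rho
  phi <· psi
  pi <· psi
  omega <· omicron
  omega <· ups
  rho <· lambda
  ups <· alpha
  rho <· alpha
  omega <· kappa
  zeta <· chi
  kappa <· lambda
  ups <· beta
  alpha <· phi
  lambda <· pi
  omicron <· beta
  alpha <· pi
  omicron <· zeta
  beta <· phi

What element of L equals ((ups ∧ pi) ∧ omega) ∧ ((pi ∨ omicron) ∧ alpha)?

ups ∧ pi = ups
ups ∧ omega = omega
pi ∨ omicron = psi
psi ∧ alpha = alpha
omega ∧ alpha = omega

omega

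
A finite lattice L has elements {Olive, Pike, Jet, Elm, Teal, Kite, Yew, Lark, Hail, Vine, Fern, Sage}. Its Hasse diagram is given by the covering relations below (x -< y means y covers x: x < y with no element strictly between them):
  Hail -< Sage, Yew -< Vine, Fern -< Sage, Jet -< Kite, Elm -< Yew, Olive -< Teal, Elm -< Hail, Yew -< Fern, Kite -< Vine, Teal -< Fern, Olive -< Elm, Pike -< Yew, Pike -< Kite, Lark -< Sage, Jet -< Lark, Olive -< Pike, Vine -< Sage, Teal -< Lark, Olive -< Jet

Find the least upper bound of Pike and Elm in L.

Common upper bounds of {Pike, Elm}: Fern, Sage, Vine, Yew.
The least among these is Yew.

Yew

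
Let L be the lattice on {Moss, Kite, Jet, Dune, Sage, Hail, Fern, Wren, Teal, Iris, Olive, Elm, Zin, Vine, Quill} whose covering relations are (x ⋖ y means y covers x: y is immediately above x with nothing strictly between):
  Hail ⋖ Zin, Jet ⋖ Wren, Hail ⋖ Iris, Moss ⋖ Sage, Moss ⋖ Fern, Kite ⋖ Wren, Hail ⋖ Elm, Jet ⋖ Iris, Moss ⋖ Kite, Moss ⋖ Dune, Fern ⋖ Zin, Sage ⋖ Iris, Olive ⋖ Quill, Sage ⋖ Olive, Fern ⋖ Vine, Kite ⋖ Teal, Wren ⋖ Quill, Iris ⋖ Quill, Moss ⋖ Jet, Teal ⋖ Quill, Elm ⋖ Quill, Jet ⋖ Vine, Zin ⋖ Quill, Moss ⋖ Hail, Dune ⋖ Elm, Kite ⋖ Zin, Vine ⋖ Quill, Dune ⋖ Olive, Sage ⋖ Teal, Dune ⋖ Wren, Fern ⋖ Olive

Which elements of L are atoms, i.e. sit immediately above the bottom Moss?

The atoms are exactly the elements that cover Moss: Dune, Fern, Hail, Jet, Kite, Sage.

Dune, Fern, Hail, Jet, Kite, Sage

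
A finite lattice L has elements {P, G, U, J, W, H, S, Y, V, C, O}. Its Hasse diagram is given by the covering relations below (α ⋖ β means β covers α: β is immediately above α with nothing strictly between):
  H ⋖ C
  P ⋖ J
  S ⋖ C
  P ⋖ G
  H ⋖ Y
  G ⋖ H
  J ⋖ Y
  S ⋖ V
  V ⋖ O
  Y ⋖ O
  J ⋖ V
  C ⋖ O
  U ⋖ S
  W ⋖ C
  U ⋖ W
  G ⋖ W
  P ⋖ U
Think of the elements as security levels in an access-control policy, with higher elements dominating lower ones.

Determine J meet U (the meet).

Common lower bounds of {J, U}: P.
The greatest among these is P.

P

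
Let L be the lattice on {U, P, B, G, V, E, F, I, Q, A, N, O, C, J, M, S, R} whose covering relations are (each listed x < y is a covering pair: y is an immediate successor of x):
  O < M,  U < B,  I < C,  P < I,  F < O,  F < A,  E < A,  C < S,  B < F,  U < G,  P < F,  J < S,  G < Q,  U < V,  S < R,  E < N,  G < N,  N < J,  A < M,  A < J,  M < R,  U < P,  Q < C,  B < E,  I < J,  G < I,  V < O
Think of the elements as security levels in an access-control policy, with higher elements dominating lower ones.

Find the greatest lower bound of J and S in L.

J

Common lower bounds of {J, S}: A, B, E, F, G, I, J, N, P, U.
The greatest among these is J.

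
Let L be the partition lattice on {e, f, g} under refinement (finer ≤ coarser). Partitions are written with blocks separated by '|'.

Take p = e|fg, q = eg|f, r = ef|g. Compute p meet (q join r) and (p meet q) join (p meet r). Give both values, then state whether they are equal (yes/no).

q join r = efg, so p meet (q join r) = e|fg meet efg = e|fg.
p meet q = e|f|g and p meet r = e|f|g, so (p meet q) join (p meet r) = e|f|g join e|f|g = e|f|g.
Equal: no.

e|fg; e|f|g; no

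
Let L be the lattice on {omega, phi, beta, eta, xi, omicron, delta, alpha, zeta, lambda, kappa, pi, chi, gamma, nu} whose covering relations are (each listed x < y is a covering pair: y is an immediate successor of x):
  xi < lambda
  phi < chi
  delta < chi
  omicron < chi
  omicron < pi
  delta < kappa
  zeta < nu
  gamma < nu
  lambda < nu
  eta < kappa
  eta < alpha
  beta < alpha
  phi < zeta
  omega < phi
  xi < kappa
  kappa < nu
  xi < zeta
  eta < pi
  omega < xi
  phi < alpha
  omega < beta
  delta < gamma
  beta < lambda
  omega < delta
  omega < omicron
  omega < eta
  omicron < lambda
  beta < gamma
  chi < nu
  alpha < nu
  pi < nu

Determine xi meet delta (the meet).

omega

Common lower bounds of {xi, delta}: omega.
The greatest among these is omega.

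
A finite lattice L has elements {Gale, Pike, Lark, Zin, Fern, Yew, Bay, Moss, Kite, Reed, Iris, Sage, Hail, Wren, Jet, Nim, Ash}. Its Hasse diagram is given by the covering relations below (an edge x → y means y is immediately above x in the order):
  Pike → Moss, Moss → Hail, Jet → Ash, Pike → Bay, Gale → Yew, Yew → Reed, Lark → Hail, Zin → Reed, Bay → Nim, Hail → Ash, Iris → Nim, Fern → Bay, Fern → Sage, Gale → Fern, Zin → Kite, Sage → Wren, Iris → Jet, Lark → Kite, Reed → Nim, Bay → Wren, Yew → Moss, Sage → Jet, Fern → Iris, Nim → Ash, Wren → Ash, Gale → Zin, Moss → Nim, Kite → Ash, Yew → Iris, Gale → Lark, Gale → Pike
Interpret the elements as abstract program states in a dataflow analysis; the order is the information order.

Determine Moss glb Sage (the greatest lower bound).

Common lower bounds of {Moss, Sage}: Gale.
The greatest among these is Gale.

Gale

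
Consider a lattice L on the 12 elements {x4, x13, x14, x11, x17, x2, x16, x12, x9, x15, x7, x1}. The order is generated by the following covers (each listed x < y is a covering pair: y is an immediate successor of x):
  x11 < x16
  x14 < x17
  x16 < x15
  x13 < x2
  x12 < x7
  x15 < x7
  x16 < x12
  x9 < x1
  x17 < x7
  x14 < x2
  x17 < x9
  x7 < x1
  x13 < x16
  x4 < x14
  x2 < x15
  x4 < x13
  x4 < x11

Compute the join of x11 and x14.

Common upper bounds of {x11, x14}: x1, x15, x7.
The least among these is x15.

x15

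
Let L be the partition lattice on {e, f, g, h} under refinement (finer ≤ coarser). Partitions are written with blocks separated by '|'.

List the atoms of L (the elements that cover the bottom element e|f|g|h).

ef|g|h, eg|f|h, eh|f|g, e|fg|h, e|fh|g, e|f|gh

The atoms are exactly the elements that cover e|f|g|h: ef|g|h, eg|f|h, eh|f|g, e|fg|h, e|fh|g, e|f|gh.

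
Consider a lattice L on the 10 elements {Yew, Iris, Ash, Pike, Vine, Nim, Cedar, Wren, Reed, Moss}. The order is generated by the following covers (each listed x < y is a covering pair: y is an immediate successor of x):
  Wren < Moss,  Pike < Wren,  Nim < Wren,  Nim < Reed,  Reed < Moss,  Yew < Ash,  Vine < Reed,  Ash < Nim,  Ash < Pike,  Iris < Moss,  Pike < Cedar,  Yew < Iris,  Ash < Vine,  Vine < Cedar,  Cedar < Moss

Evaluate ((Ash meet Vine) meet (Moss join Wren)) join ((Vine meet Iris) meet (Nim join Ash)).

Ash

Ash ∧ Vine = Ash
Moss ∨ Wren = Moss
Ash ∧ Moss = Ash
Vine ∧ Iris = Yew
Nim ∨ Ash = Nim
Yew ∧ Nim = Yew
Ash ∨ Yew = Ash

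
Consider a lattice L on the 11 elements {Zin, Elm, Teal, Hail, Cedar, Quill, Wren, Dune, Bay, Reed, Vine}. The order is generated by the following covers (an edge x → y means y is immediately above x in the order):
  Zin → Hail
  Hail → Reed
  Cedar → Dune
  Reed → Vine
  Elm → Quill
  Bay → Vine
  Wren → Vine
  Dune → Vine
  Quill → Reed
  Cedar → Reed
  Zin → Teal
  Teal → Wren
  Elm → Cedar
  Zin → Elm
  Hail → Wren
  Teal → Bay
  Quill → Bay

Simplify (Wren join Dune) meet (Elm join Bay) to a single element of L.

Wren ∨ Dune = Vine
Elm ∨ Bay = Bay
Vine ∧ Bay = Bay

Bay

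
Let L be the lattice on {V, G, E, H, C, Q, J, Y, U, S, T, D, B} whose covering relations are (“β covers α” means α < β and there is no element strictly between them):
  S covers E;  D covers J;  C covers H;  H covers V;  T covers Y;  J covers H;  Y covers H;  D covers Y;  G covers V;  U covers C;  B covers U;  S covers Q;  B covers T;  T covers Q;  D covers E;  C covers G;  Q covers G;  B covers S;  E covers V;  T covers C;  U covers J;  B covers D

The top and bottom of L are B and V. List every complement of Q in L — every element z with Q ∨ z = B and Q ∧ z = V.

Need z with Q ∨ z = B and Q ∧ z = V.
Checking each element gives: D, J.

D, J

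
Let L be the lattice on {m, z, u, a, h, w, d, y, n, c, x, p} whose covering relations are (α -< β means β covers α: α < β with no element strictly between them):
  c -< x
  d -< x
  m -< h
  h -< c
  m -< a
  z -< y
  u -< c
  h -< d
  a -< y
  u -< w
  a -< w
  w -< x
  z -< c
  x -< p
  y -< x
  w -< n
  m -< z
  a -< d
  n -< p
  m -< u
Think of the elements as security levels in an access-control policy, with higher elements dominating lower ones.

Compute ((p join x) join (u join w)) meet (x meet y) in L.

p ∨ x = p
u ∨ w = w
p ∨ w = p
x ∧ y = y
p ∧ y = y

y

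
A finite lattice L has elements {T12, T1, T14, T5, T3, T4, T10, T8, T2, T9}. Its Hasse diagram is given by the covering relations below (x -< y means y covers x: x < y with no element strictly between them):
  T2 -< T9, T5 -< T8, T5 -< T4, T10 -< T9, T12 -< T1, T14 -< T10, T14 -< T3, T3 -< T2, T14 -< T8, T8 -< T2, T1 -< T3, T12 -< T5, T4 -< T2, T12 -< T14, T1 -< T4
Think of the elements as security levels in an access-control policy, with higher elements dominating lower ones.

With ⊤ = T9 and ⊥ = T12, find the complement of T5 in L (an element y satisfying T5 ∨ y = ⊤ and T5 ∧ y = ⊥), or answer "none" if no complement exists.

Need y with T5 ∨ y = T9 and T5 ∧ y = T12.
Checking each element gives: T10.

T10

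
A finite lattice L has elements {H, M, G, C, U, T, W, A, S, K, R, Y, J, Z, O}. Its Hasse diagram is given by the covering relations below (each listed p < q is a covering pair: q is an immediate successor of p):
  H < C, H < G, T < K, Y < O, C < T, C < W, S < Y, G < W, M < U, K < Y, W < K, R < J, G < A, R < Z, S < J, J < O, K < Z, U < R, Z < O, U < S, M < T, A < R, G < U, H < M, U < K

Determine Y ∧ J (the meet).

Common lower bounds of {Y, J}: G, H, M, S, U.
The greatest among these is S.

S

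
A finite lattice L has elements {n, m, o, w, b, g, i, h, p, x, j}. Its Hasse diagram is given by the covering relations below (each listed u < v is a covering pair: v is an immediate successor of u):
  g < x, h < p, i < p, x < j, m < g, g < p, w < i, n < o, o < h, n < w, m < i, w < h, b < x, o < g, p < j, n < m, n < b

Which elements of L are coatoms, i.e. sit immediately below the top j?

The coatoms are exactly the elements covered by j: p, x.

p, x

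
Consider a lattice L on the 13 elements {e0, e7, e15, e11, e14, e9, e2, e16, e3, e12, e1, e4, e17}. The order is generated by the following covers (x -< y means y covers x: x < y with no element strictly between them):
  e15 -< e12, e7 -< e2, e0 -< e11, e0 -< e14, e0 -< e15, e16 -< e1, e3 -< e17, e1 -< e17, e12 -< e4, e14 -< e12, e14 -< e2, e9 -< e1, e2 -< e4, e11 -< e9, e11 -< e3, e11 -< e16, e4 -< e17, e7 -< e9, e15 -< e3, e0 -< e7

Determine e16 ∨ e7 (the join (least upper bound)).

e1

Common upper bounds of {e16, e7}: e1, e17.
The least among these is e1.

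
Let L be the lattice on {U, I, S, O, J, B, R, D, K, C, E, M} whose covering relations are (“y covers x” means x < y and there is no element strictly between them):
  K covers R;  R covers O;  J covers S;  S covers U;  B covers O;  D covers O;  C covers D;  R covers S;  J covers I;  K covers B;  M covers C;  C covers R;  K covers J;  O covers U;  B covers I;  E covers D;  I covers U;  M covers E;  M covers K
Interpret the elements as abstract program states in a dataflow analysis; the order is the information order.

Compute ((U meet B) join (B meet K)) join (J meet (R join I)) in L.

U ∧ B = U
B ∧ K = B
U ∨ B = B
R ∨ I = K
J ∧ K = J
B ∨ J = K

K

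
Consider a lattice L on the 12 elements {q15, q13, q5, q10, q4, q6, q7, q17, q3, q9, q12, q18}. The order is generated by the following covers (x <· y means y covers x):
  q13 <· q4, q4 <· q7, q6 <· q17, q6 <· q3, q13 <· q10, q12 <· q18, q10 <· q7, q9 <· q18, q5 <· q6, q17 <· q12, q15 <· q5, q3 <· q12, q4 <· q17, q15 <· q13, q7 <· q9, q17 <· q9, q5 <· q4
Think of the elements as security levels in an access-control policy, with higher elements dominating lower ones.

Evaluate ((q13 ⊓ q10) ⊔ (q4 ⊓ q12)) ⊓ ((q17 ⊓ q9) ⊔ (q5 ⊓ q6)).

q13 ∧ q10 = q13
q4 ∧ q12 = q4
q13 ∨ q4 = q4
q17 ∧ q9 = q17
q5 ∧ q6 = q5
q17 ∨ q5 = q17
q4 ∧ q17 = q4

q4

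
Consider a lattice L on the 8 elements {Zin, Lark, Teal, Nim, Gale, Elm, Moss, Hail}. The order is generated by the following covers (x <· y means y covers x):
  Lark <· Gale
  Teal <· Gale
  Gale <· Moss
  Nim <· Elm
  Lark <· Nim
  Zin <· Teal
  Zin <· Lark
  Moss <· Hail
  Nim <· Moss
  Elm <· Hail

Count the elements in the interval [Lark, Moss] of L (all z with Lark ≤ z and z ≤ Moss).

4

The interval [Lark, Moss] = {Gale, Lark, Moss, Nim}, which has 4 elements.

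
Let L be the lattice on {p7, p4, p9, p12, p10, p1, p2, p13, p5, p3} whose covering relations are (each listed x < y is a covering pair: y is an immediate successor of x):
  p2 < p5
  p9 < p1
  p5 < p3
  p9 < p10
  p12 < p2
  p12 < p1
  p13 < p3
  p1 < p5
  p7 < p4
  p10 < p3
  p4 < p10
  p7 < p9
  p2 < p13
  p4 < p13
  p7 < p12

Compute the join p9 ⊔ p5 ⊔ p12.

Common upper bounds of {p9, p5, p12}: p3, p5.
The least among these is p5.

p5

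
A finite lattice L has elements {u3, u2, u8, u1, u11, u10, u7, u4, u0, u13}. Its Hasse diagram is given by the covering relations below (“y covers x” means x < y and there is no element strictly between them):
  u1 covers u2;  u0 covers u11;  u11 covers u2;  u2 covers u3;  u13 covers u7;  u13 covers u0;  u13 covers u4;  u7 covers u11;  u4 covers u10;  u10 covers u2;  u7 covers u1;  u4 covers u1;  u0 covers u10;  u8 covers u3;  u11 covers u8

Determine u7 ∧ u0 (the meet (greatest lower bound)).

Common lower bounds of {u7, u0}: u11, u2, u3, u8.
The greatest among these is u11.

u11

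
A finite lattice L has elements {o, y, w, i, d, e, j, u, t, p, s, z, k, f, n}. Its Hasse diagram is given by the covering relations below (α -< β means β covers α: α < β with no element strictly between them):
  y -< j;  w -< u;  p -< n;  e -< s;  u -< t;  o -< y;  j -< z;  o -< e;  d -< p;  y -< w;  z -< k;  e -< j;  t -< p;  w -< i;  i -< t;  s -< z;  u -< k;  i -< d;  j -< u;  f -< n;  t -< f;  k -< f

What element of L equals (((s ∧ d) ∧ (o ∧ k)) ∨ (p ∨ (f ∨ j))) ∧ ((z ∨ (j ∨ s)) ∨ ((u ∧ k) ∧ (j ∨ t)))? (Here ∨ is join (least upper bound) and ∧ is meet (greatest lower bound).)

s ∧ d = o
o ∧ k = o
o ∧ o = o
f ∨ j = f
p ∨ f = n
o ∨ n = n
j ∨ s = z
z ∨ z = z
u ∧ k = u
j ∨ t = t
u ∧ t = u
z ∨ u = k
n ∧ k = k

k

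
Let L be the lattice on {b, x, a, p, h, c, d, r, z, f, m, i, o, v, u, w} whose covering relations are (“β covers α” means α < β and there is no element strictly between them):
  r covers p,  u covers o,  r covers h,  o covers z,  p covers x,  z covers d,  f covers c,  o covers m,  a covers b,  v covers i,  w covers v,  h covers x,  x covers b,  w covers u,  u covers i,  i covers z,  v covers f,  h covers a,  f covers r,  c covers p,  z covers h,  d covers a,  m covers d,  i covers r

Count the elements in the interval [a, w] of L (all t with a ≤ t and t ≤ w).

The interval [a, w] = {a, d, f, h, i, m, o, r, u, v, w, z}, which has 12 elements.

12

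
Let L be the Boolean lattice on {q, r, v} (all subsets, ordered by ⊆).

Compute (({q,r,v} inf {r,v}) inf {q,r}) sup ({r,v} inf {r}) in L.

{r}

{q,r,v} ∧ {r,v} = {r,v}
{r,v} ∧ {q,r} = {r}
{r,v} ∧ {r} = {r}
{r} ∨ {r} = {r}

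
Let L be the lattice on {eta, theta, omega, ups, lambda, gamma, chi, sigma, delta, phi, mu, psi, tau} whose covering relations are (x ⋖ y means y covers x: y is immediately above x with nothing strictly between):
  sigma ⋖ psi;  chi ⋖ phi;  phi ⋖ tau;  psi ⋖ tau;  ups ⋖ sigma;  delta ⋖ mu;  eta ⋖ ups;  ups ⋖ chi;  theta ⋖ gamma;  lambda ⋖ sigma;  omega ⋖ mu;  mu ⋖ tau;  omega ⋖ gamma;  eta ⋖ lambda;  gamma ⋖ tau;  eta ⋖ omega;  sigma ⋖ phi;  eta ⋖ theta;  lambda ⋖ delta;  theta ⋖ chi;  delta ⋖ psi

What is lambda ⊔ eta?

Common upper bounds of {lambda, eta}: delta, lambda, mu, phi, psi, sigma, tau.
The least among these is lambda.

lambda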